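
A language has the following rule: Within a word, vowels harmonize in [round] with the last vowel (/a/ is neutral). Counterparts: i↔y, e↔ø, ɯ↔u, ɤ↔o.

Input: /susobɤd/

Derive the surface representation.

/u/ harmonizes with /ɤ/ ([-round]) → [ɯ]
/o/ harmonizes with /ɤ/ ([-round]) → [ɤ]

[sɯsɤbɤd]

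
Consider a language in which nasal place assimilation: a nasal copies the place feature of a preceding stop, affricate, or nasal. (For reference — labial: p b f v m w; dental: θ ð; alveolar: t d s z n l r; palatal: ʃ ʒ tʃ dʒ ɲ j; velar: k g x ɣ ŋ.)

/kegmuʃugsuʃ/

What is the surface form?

[kegŋuʃugsuʃ]

/m/ after /g/ (velar) → [ŋ]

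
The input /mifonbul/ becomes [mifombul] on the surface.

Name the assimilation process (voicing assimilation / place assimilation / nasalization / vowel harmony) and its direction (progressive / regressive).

place assimilation, regressive

/n/→[m].
Each target copies a feature from the following segment, so the direction is regressive.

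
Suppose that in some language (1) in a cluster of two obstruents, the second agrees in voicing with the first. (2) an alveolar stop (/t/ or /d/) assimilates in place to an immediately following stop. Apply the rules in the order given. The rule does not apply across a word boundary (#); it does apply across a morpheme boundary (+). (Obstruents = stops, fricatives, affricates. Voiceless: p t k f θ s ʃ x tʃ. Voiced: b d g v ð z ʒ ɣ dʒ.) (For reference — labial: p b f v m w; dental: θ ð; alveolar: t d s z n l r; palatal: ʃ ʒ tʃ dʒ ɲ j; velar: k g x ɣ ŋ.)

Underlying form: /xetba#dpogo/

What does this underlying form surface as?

Rule 1: /b/ after /t/ (voiceless) → [p]
Rule 1: /p/ after /d/ (voiced) → [b]
After rule 1: xetpa#dbogo
Rule 2: /t/ before /p/ (labial) → [p]
Rule 2: /d/ before /b/ (labial) → [b]

[xeppa#bbogo]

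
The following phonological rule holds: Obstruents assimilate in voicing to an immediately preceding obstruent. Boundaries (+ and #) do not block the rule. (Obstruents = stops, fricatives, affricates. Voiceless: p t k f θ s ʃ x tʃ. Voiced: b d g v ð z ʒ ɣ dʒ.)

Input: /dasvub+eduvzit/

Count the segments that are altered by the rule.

1

/v/ after /s/ (voiceless) → [f]
1 segment changes.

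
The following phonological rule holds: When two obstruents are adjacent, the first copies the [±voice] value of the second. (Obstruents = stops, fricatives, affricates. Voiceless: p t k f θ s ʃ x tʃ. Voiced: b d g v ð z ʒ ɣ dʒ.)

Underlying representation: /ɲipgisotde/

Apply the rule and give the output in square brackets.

/p/ before /g/ (voiced) → [b]
/t/ before /d/ (voiced) → [d]

[ɲibgisodde]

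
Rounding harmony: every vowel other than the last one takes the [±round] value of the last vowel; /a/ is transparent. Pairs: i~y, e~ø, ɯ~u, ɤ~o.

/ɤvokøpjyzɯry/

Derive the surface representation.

/ɤ/ harmonizes with /y/ ([+round]) → [o]
/ɯ/ harmonizes with /y/ ([+round]) → [u]

[ovokøpjyzury]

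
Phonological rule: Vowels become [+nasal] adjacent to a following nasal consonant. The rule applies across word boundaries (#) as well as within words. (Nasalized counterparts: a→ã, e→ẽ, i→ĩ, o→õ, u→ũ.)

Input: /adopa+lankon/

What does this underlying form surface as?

/a/ before nasal /n/ → [ã]
/o/ before nasal /n/ → [õ]

[adopa+lãnkõn]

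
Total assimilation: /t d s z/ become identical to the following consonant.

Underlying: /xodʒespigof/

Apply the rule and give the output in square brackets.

/s/ before /p/ → [p] (total assimilation)

[xodʒeppigof]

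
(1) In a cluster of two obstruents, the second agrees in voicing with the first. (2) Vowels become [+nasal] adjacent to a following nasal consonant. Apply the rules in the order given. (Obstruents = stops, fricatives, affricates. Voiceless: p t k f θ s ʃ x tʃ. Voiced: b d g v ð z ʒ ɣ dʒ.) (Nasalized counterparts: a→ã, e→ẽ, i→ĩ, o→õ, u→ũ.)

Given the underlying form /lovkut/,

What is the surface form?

[lovgut]

Rule 1: /k/ after /v/ (voiced) → [g]
After rule 1: lovgut
Rule 2: no segment meets the rule's conditions; no change.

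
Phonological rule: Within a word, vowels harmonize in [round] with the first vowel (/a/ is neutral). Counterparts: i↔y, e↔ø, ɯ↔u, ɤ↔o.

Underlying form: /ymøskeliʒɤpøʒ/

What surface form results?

/e/ harmonizes with /y/ ([+round]) → [ø]
/i/ harmonizes with /y/ ([+round]) → [y]
/ɤ/ harmonizes with /y/ ([+round]) → [o]

[ymøskølyʒopøʒ]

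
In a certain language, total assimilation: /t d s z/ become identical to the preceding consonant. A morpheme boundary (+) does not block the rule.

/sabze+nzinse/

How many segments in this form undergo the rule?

3

/z/ after /b/ → [b] (total assimilation)
/z/ after /n/ → [n] (total assimilation)
/s/ after /n/ → [n] (total assimilation)
3 segments change.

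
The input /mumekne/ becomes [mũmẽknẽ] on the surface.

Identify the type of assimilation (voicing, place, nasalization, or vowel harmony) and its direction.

/u/→[ũ] /e/→[ẽ] /e/→[ẽ].
Each target copies a feature from the preceding segment, so the direction is progressive.

nasalization, progressive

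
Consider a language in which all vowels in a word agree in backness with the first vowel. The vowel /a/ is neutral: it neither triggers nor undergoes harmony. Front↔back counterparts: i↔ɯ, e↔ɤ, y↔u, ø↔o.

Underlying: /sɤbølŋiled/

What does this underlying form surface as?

[sɤbolŋɯlɤd]

/ø/ harmonizes with /ɤ/ ([+back]) → [o]
/i/ harmonizes with /ɤ/ ([+back]) → [ɯ]
/e/ harmonizes with /ɤ/ ([+back]) → [ɤ]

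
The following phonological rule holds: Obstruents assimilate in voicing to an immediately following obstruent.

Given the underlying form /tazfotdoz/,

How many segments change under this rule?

2

/z/ before /f/ (voiceless) → [s]
/t/ before /d/ (voiced) → [d]
2 segments change.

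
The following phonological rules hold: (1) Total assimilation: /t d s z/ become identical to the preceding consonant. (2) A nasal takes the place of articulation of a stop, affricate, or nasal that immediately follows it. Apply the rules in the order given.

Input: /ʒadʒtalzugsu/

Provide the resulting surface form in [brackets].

Rule 1: /t/ after /dʒ/ → [dʒ] (total assimilation)
Rule 1: /z/ after /l/ → [l] (total assimilation)
Rule 1: /s/ after /g/ → [g] (total assimilation)
After rule 1: ʒadʒdʒalluggu
Rule 2: no segment meets the rule's conditions; no change.

[ʒadʒdʒalluggu]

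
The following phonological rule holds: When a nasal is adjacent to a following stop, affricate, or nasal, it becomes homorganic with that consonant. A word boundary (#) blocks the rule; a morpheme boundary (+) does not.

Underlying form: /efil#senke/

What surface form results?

[efil#seŋke]

/n/ before /k/ (velar) → [ŋ]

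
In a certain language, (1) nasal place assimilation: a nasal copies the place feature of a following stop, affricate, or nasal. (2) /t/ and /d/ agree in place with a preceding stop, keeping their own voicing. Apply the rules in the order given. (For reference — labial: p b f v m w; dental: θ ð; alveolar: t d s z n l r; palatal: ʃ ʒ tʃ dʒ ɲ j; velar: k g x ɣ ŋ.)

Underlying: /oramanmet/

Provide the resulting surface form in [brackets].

[oramammet]

Rule 1: /n/ before /m/ (labial) → [m]
After rule 1: oramammet
Rule 2: no segment meets the rule's conditions; no change.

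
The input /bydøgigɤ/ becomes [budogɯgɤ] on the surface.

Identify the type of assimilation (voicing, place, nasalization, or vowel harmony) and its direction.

/y/→[u] /ø/→[o] /i/→[ɯ].
Vowels agree with the last vowel, so the harmony is regressive.

vowel harmony, regressive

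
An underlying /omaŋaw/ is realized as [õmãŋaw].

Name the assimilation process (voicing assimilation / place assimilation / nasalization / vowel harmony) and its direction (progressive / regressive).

/o/→[õ] /a/→[ã].
Each target copies a feature from the following segment, so the direction is regressive.

nasalization, regressive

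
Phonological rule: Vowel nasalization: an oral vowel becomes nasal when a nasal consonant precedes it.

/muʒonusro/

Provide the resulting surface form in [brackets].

[mũʒonũsro]

/u/ after nasal /m/ → [ũ]
/u/ after nasal /n/ → [ũ]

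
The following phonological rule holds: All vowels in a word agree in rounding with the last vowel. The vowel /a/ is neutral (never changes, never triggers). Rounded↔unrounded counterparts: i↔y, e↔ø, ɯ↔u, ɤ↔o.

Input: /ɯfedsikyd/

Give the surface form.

[ufødsykyd]

/ɯ/ harmonizes with /y/ ([+round]) → [u]
/e/ harmonizes with /y/ ([+round]) → [ø]
/i/ harmonizes with /y/ ([+round]) → [y]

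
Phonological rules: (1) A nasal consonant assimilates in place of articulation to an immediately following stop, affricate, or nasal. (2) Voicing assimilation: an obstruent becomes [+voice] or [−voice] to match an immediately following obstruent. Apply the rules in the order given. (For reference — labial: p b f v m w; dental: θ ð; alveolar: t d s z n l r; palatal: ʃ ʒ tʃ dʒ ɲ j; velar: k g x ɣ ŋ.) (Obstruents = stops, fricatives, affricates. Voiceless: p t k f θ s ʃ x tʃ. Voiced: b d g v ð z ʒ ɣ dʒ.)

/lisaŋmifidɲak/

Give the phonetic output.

[lisammifidɲak]

Rule 1: /ŋ/ before /m/ (labial) → [m]
After rule 1: lisammifidɲak
Rule 2: no segment meets the rule's conditions; no change.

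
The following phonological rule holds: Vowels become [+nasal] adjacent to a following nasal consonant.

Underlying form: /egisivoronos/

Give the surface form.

[egisivorõnos]

/o/ before nasal /n/ → [õ]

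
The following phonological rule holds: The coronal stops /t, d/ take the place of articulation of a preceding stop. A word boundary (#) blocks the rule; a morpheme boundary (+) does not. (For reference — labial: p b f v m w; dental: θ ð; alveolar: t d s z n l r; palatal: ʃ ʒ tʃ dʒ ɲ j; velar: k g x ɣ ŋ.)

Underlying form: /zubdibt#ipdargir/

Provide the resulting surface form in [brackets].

/d/ after /b/ (labial) → [b]
/t/ after /b/ (labial) → [p]
/d/ after /p/ (labial) → [b]

[zubbibp#ipbargir]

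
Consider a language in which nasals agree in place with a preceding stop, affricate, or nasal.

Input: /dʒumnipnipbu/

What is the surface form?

/n/ after /m/ (labial) → [m]
/n/ after /p/ (labial) → [m]

[dʒummipmipbu]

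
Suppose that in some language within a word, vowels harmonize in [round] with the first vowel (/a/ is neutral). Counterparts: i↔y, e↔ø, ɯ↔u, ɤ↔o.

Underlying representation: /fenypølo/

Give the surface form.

/y/ harmonizes with /e/ ([-round]) → [i]
/ø/ harmonizes with /e/ ([-round]) → [e]
/o/ harmonizes with /e/ ([-round]) → [ɤ]

[fenipelɤ]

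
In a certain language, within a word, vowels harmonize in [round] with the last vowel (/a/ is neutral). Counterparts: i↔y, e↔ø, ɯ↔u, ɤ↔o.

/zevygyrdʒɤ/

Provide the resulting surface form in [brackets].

/y/ harmonizes with /ɤ/ ([-round]) → [i]
/y/ harmonizes with /ɤ/ ([-round]) → [i]

[zevigirdʒɤ]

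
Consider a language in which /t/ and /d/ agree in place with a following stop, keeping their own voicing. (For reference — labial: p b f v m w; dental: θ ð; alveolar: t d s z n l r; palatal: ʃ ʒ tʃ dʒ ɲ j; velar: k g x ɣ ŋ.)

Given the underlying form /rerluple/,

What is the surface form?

[rerluple]

no segment meets the rule's conditions; no change.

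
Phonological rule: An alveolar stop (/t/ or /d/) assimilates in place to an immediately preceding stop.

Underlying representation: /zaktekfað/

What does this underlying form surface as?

/t/ after /k/ (velar) → [k]

[zakkekfað]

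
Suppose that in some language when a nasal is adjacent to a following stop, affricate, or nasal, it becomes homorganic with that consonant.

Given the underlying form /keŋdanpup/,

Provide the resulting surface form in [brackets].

[kendampup]

/ŋ/ before /d/ (alveolar) → [n]
/n/ before /p/ (labial) → [m]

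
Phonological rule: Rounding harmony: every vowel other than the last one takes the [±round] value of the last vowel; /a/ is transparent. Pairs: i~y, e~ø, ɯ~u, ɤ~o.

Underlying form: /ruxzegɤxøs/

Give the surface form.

[ruxzøgoxøs]

/e/ harmonizes with /ø/ ([+round]) → [ø]
/ɤ/ harmonizes with /ø/ ([+round]) → [o]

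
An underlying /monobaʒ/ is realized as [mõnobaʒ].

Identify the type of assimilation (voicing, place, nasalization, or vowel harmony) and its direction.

/o/→[õ].
Each target copies a feature from the following segment, so the direction is regressive.

nasalization, regressive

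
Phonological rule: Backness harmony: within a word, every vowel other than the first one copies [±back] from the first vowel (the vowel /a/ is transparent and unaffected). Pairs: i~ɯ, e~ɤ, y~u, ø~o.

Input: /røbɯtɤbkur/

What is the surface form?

[røbitebkyr]

/ɯ/ harmonizes with /ø/ ([-back]) → [i]
/ɤ/ harmonizes with /ø/ ([-back]) → [e]
/u/ harmonizes with /ø/ ([-back]) → [y]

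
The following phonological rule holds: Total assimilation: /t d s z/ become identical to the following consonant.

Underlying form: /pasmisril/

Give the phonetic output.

[pammirril]

/s/ before /m/ → [m] (total assimilation)
/s/ before /r/ → [r] (total assimilation)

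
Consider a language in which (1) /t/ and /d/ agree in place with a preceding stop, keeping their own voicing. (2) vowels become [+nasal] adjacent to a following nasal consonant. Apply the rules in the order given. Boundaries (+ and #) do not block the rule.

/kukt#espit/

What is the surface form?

Rule 1: /t/ after /k/ (velar) → [k]
After rule 1: kukk#espit
Rule 2: no segment meets the rule's conditions; no change.

[kukk#espit]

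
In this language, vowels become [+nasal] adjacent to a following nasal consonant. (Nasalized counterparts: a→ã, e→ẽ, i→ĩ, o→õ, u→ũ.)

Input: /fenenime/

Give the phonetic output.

/e/ before nasal /n/ → [ẽ]
/e/ before nasal /n/ → [ẽ]
/i/ before nasal /m/ → [ĩ]

[fẽnẽnĩme]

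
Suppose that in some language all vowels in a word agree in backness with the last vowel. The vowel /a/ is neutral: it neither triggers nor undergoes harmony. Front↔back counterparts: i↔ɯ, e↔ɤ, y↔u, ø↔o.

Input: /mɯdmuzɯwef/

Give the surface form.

/ɯ/ harmonizes with /e/ ([-back]) → [i]
/u/ harmonizes with /e/ ([-back]) → [y]
/ɯ/ harmonizes with /e/ ([-back]) → [i]

[midmyziwef]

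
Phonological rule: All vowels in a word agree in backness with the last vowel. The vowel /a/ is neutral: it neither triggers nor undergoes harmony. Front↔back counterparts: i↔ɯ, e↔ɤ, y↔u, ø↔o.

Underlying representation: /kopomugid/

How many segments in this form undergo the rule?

/o/ harmonizes with /i/ ([-back]) → [ø]
/o/ harmonizes with /i/ ([-back]) → [ø]
/u/ harmonizes with /i/ ([-back]) → [y]
3 segments change.

3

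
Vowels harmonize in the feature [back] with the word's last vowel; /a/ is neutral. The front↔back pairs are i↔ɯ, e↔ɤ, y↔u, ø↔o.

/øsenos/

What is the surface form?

/ø/ harmonizes with /o/ ([+back]) → [o]
/e/ harmonizes with /o/ ([+back]) → [ɤ]

[osɤnos]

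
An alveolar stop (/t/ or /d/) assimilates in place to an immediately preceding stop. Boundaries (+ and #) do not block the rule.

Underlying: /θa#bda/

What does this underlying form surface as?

/d/ after /b/ (labial) → [b]

[θa#bba]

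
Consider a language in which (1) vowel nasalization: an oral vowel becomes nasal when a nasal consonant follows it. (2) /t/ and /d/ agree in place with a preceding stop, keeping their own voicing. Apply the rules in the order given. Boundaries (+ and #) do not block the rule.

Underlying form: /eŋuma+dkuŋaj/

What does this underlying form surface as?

Rule 1: /e/ before nasal /ŋ/ → [ẽ]
Rule 1: /u/ before nasal /m/ → [ũ]
Rule 1: /u/ before nasal /ŋ/ → [ũ]
After rule 1: ẽŋũma+dkũŋaj
Rule 2: no segment meets the rule's conditions; no change.

[ẽŋũma+dkũŋaj]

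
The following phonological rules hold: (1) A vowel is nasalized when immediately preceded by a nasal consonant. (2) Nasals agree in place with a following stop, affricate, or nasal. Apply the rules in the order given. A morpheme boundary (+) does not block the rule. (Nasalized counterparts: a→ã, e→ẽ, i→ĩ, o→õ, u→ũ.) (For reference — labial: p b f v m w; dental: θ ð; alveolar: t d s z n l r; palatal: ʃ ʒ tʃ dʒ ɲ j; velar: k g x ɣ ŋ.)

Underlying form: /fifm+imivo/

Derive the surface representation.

Rule 1: /i/ after nasal /m/ → [ĩ]
Rule 1: /i/ after nasal /m/ → [ĩ]
After rule 1: fifm+ĩmĩvo
Rule 2: no segment meets the rule's conditions; no change.

[fifm+ĩmĩvo]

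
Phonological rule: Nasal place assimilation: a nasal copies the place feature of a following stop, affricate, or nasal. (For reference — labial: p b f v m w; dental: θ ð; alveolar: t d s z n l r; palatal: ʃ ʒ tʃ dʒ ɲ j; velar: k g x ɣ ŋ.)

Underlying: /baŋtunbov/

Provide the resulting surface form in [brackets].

[bantumbov]

/ŋ/ before /t/ (alveolar) → [n]
/n/ before /b/ (labial) → [m]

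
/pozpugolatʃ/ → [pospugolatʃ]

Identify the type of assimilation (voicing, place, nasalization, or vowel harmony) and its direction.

voicing assimilation, regressive

/z/→[s].
Each target copies a feature from the following segment, so the direction is regressive.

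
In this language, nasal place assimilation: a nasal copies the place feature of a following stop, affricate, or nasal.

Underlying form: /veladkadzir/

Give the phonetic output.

no segment meets the rule's conditions; no change.

[veladkadzir]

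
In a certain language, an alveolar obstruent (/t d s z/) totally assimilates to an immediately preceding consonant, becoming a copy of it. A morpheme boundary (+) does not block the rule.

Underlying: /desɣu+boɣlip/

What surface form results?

[desɣu+boɣlip]

no segment meets the rule's conditions; no change.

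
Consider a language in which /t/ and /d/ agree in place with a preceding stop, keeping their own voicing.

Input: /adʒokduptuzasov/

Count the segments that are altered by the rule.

/d/ after /k/ (velar) → [g]
/t/ after /p/ (labial) → [p]
2 segments change.

2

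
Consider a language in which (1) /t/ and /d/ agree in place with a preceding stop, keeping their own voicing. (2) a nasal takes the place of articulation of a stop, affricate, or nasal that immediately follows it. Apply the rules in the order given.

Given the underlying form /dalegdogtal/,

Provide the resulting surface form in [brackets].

[daleggogkal]

Rule 1: /d/ after /g/ (velar) → [g]
Rule 1: /t/ after /g/ (velar) → [k]
After rule 1: daleggogkal
Rule 2: no segment meets the rule's conditions; no change.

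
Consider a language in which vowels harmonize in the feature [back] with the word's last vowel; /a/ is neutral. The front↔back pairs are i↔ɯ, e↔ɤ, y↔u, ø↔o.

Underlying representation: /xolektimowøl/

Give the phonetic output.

[xølektimøwøl]

/o/ harmonizes with /ø/ ([-back]) → [ø]
/o/ harmonizes with /ø/ ([-back]) → [ø]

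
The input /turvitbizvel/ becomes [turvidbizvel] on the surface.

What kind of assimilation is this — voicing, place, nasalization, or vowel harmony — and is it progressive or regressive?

voicing assimilation, regressive

/t/→[d].
Each target copies a feature from the following segment, so the direction is regressive.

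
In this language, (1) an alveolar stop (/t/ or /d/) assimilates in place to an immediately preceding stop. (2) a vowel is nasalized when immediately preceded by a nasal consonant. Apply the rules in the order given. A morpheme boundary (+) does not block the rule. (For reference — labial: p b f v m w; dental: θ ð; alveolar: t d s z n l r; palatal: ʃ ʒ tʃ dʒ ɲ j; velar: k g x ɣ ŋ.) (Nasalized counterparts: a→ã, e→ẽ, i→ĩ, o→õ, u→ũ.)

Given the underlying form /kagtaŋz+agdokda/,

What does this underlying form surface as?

[kagkaŋz+aggokga]

Rule 1: /t/ after /g/ (velar) → [k]
Rule 1: /d/ after /g/ (velar) → [g]
Rule 1: /d/ after /k/ (velar) → [g]
After rule 1: kagkaŋz+aggokga
Rule 2: no segment meets the rule's conditions; no change.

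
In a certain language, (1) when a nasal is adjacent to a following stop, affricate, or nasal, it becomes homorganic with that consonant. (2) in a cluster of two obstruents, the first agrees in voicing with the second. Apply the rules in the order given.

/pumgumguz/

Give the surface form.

[puŋguŋguz]

Rule 1: /m/ before /g/ (velar) → [ŋ]
Rule 1: /m/ before /g/ (velar) → [ŋ]
After rule 1: puŋguŋguz
Rule 2: no segment meets the rule's conditions; no change.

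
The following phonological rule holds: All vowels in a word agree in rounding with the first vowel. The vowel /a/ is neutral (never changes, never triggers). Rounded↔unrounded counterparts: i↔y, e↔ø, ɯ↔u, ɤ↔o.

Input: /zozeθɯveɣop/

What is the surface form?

[zozøθuvøɣop]

/e/ harmonizes with /o/ ([+round]) → [ø]
/ɯ/ harmonizes with /o/ ([+round]) → [u]
/e/ harmonizes with /o/ ([+round]) → [ø]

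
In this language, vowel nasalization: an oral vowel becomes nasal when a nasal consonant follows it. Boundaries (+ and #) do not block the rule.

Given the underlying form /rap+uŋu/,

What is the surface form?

[rap+ũŋu]

/u/ before nasal /ŋ/ → [ũ]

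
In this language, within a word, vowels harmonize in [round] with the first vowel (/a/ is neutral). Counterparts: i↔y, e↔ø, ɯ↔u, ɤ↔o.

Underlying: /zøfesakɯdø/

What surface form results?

[zøføsakudø]

/e/ harmonizes with /ø/ ([+round]) → [ø]
/ɯ/ harmonizes with /ø/ ([+round]) → [u]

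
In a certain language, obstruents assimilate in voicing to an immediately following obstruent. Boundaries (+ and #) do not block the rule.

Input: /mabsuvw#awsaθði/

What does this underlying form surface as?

[mapsuvw#awsaðði]

/b/ before /s/ (voiceless) → [p]
/θ/ before /ð/ (voiced) → [ð]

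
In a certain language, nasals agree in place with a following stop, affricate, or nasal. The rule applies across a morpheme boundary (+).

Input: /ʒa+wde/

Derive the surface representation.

[ʒa+wde]

no segment meets the rule's conditions; no change.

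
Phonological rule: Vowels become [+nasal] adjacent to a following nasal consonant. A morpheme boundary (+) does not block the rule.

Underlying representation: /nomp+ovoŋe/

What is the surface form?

/o/ before nasal /m/ → [õ]
/o/ before nasal /ŋ/ → [õ]

[nõmp+ovõŋe]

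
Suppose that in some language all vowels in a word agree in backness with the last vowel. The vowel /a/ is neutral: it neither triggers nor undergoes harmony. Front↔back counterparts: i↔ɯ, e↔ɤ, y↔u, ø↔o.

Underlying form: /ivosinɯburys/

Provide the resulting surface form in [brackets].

[ivøsinibyrys]

/o/ harmonizes with /y/ ([-back]) → [ø]
/ɯ/ harmonizes with /y/ ([-back]) → [i]
/u/ harmonizes with /y/ ([-back]) → [y]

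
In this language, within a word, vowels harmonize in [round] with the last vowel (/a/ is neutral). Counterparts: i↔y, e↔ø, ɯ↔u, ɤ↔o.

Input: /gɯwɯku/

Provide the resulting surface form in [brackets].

[guwuku]

/ɯ/ harmonizes with /u/ ([+round]) → [u]
/ɯ/ harmonizes with /u/ ([+round]) → [u]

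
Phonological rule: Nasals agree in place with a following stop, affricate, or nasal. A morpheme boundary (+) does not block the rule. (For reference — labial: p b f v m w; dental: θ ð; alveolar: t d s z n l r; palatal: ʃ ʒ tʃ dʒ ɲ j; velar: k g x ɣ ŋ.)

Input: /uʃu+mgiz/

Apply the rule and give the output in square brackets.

[uʃu+ŋgiz]

/m/ before /g/ (velar) → [ŋ]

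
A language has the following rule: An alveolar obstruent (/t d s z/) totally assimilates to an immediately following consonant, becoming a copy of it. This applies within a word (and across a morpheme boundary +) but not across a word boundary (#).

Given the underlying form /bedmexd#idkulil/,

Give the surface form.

/d/ before /m/ → [m] (total assimilation)
/d/ before /k/ → [k] (total assimilation)

[bemmexd#ikkulil]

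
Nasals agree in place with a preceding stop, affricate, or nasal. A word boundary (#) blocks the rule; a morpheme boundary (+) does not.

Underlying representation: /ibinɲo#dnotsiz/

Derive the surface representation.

/ɲ/ after /n/ (alveolar) → [n]

[ibinno#dnotsiz]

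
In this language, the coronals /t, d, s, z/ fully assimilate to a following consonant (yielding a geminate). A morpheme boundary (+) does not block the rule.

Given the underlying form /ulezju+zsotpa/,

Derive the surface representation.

/z/ before /j/ → [j] (total assimilation)
/z/ before /s/ → [s] (total assimilation)
/t/ before /p/ → [p] (total assimilation)

[ulejju+ssoppa]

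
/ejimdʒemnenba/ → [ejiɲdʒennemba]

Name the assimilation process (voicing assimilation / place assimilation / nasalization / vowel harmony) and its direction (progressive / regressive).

place assimilation, regressive

/m/→[ɲ] /m/→[n] /n/→[m].
Each target copies a feature from the following segment, so the direction is regressive.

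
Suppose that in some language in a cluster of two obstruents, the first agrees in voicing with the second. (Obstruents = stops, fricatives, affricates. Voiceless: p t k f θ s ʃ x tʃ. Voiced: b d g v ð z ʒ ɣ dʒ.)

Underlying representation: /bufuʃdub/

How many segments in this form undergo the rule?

1

/ʃ/ before /d/ (voiced) → [ʒ]
1 segment changes.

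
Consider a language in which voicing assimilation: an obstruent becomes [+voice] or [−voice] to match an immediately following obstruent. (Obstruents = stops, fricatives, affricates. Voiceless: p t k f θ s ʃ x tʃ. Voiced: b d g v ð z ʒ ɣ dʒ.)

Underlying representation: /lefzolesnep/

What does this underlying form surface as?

[levzolesnep]

/f/ before /z/ (voiced) → [v]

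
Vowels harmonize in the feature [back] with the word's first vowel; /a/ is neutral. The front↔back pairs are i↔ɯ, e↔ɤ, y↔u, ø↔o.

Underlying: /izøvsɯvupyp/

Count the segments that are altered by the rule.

/ɯ/ harmonizes with /i/ ([-back]) → [i]
/u/ harmonizes with /i/ ([-back]) → [y]
2 segments change.

2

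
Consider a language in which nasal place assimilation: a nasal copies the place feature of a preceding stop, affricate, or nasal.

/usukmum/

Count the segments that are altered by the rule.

1

/m/ after /k/ (velar) → [ŋ]
1 segment changes.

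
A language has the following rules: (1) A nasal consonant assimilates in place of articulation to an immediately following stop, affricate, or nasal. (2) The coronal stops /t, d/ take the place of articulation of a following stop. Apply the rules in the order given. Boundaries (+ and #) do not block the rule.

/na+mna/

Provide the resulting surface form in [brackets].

Rule 1: /m/ before /n/ (alveolar) → [n]
After rule 1: na+nna
Rule 2: no segment meets the rule's conditions; no change.

[na+nna]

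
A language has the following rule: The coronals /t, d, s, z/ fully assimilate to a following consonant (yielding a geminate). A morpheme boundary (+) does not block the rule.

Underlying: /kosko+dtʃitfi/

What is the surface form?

/s/ before /k/ → [k] (total assimilation)
/d/ before /tʃ/ → [tʃ] (total assimilation)
/t/ before /f/ → [f] (total assimilation)

[kokko+tʃtʃiffi]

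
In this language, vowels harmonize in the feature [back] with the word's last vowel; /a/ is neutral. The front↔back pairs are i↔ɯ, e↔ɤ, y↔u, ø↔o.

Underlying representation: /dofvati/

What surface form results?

/o/ harmonizes with /i/ ([-back]) → [ø]

[døfvati]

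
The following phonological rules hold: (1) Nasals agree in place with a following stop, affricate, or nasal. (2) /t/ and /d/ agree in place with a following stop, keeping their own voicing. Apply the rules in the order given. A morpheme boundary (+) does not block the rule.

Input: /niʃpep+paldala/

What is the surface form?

[niʃpep+paldala]

Rule 1: no segment meets the rule's conditions; no change.
After rule 1: niʃpep+paldala
Rule 2: no segment meets the rule's conditions; no change.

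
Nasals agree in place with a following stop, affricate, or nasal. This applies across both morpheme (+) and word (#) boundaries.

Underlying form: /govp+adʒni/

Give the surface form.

no segment meets the rule's conditions; no change.

[govp+adʒni]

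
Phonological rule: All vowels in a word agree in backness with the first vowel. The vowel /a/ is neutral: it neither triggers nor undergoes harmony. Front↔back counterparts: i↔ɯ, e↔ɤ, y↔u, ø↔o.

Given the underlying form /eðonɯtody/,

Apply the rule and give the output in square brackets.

[eðønitødy]

/o/ harmonizes with /e/ ([-back]) → [ø]
/ɯ/ harmonizes with /e/ ([-back]) → [i]
/o/ harmonizes with /e/ ([-back]) → [ø]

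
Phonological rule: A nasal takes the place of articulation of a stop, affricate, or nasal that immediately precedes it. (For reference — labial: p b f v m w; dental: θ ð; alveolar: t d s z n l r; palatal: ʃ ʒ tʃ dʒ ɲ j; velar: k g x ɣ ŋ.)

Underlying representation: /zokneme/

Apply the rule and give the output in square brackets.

/n/ after /k/ (velar) → [ŋ]

[zokŋeme]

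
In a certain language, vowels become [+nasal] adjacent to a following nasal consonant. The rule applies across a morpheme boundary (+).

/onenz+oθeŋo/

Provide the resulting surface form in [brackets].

/o/ before nasal /n/ → [õ]
/e/ before nasal /n/ → [ẽ]
/e/ before nasal /ŋ/ → [ẽ]

[õnẽnz+oθẽŋo]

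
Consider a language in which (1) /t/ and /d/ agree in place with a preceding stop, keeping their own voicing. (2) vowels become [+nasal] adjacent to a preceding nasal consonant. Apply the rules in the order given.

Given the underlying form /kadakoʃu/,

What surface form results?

Rule 1: no segment meets the rule's conditions; no change.
After rule 1: kadakoʃu
Rule 2: no segment meets the rule's conditions; no change.

[kadakoʃu]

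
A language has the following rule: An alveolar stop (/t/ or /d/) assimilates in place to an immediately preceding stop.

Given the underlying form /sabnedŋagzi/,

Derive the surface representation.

[sabnedŋagzi]

no segment meets the rule's conditions; no change.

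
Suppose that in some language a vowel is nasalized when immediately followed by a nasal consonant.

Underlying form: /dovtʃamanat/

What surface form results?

/a/ before nasal /m/ → [ã]
/a/ before nasal /n/ → [ã]

[dovtʃãmãnat]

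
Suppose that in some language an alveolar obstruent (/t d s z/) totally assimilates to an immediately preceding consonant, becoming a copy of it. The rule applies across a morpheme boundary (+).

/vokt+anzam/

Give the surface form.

[vokk+annam]

/t/ after /k/ → [k] (total assimilation)
/z/ after /n/ → [n] (total assimilation)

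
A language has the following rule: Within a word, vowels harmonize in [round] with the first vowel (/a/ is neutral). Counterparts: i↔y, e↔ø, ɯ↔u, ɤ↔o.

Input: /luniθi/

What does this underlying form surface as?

[lunyθy]

/i/ harmonizes with /u/ ([+round]) → [y]
/i/ harmonizes with /u/ ([+round]) → [y]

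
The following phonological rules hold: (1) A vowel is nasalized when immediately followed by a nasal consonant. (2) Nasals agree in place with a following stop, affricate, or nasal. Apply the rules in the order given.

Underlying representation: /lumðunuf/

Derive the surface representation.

[lũmðũnuf]

Rule 1: /u/ before nasal /m/ → [ũ]
Rule 1: /u/ before nasal /n/ → [ũ]
After rule 1: lũmðũnuf
Rule 2: no segment meets the rule's conditions; no change.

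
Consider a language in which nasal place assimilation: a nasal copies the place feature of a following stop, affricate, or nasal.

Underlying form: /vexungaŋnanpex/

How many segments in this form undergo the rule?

3

/n/ before /g/ (velar) → [ŋ]
/ŋ/ before /n/ (alveolar) → [n]
/n/ before /p/ (labial) → [m]
3 segments change.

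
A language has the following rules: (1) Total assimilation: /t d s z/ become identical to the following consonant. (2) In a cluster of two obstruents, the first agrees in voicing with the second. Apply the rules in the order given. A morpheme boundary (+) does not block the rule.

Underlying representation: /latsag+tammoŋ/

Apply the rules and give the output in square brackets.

Rule 1: /t/ before /s/ → [s] (total assimilation)
After rule 1: lassag+tammoŋ
Rule 2: /g/ before /t/ (voiceless) → [k]

[lassak+tammoŋ]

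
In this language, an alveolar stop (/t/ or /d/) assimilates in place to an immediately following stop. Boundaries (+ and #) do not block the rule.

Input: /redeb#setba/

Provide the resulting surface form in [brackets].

[redeb#sepba]

/t/ before /b/ (labial) → [p]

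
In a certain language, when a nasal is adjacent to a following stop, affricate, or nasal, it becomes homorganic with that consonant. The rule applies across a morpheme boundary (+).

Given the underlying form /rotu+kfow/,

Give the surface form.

no segment meets the rule's conditions; no change.

[rotu+kfow]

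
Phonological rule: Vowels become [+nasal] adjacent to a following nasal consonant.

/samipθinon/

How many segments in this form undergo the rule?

/a/ before nasal /m/ → [ã]
/i/ before nasal /n/ → [ĩ]
/o/ before nasal /n/ → [õ]
3 segments change.

3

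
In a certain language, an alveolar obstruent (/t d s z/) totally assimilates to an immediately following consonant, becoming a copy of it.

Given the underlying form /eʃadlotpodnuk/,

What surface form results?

/d/ before /l/ → [l] (total assimilation)
/t/ before /p/ → [p] (total assimilation)
/d/ before /n/ → [n] (total assimilation)

[eʃallopponnuk]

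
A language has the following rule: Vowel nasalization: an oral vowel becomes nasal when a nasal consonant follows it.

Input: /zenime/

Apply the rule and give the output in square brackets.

[zẽnĩme]

/e/ before nasal /n/ → [ẽ]
/i/ before nasal /m/ → [ĩ]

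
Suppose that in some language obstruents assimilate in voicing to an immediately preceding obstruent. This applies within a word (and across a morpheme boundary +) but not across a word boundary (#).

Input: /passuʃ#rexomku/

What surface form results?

[passuʃ#rexomku]

no segment meets the rule's conditions; no change.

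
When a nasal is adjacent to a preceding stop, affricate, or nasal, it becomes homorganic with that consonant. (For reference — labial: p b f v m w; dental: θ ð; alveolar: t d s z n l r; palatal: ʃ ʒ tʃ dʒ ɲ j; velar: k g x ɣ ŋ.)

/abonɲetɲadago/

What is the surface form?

/ɲ/ after /n/ (alveolar) → [n]
/ɲ/ after /t/ (alveolar) → [n]

[abonnetnadago]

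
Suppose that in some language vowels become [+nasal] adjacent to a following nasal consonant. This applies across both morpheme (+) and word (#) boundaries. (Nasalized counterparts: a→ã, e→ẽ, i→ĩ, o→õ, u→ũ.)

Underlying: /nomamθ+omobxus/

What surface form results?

[nõmãmθ+õmobxus]

/o/ before nasal /m/ → [õ]
/a/ before nasal /m/ → [ã]
/o/ before nasal /m/ → [õ]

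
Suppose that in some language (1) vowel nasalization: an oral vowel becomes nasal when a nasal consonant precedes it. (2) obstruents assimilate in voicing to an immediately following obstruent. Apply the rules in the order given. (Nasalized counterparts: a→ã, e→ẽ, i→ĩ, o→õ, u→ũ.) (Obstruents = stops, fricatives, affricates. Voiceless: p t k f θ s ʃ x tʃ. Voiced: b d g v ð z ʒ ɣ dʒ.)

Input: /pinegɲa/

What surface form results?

[pinẽgɲã]

Rule 1: /e/ after nasal /n/ → [ẽ]
Rule 1: /a/ after nasal /ɲ/ → [ã]
After rule 1: pinẽgɲã
Rule 2: no segment meets the rule's conditions; no change.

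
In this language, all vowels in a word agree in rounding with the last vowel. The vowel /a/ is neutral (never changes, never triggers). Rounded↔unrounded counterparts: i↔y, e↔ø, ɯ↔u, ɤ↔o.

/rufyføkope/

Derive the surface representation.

/u/ harmonizes with /e/ ([-round]) → [ɯ]
/y/ harmonizes with /e/ ([-round]) → [i]
/ø/ harmonizes with /e/ ([-round]) → [e]
/o/ harmonizes with /e/ ([-round]) → [ɤ]

[rɯfifekɤpe]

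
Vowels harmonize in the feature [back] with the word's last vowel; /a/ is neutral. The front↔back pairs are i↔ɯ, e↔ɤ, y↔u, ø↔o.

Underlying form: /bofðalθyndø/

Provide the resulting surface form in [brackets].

[bøfðalθyndø]

/o/ harmonizes with /ø/ ([-back]) → [ø]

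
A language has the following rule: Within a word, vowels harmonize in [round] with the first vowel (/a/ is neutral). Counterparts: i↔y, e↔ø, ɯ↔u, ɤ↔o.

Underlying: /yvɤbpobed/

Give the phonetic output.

/ɤ/ harmonizes with /y/ ([+round]) → [o]
/e/ harmonizes with /y/ ([+round]) → [ø]

[yvobpobød]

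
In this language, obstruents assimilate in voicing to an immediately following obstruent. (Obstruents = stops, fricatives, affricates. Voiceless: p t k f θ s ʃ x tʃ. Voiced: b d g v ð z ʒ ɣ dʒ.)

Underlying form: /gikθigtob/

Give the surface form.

[gikθiktob]

/g/ before /t/ (voiceless) → [k]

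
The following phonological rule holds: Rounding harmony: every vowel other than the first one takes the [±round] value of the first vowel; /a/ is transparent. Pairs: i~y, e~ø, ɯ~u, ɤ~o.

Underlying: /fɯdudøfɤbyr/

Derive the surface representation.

/u/ harmonizes with /ɯ/ ([-round]) → [ɯ]
/ø/ harmonizes with /ɯ/ ([-round]) → [e]
/y/ harmonizes with /ɯ/ ([-round]) → [i]

[fɯdɯdefɤbir]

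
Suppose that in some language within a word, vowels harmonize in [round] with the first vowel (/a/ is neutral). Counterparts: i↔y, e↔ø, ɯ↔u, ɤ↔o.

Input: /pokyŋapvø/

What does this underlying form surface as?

[pokyŋapvø]

no segment meets the rule's conditions; no change.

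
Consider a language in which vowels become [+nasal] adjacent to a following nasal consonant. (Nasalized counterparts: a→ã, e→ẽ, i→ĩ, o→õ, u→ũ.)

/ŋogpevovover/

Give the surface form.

[ŋogpevovover]

no segment meets the rule's conditions; no change.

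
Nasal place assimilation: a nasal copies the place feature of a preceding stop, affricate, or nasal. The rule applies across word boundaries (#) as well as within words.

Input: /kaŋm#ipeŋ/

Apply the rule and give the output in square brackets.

[kaŋŋ#ipeŋ]

/m/ after /ŋ/ (velar) → [ŋ]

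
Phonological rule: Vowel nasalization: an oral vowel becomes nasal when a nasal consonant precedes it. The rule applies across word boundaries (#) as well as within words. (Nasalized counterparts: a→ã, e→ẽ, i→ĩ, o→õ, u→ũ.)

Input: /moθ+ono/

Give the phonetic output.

/o/ after nasal /m/ → [õ]
/o/ after nasal /n/ → [õ]

[mõθ+onõ]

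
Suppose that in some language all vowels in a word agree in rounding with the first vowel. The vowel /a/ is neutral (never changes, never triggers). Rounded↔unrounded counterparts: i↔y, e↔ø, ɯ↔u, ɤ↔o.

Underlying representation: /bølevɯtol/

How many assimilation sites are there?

/e/ harmonizes with /ø/ ([+round]) → [ø]
/ɯ/ harmonizes with /ø/ ([+round]) → [u]
2 segments change.

2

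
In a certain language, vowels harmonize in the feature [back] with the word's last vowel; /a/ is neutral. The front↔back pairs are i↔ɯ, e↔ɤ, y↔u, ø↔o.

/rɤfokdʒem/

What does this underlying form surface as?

/ɤ/ harmonizes with /e/ ([-back]) → [e]
/o/ harmonizes with /e/ ([-back]) → [ø]

[reføkdʒem]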